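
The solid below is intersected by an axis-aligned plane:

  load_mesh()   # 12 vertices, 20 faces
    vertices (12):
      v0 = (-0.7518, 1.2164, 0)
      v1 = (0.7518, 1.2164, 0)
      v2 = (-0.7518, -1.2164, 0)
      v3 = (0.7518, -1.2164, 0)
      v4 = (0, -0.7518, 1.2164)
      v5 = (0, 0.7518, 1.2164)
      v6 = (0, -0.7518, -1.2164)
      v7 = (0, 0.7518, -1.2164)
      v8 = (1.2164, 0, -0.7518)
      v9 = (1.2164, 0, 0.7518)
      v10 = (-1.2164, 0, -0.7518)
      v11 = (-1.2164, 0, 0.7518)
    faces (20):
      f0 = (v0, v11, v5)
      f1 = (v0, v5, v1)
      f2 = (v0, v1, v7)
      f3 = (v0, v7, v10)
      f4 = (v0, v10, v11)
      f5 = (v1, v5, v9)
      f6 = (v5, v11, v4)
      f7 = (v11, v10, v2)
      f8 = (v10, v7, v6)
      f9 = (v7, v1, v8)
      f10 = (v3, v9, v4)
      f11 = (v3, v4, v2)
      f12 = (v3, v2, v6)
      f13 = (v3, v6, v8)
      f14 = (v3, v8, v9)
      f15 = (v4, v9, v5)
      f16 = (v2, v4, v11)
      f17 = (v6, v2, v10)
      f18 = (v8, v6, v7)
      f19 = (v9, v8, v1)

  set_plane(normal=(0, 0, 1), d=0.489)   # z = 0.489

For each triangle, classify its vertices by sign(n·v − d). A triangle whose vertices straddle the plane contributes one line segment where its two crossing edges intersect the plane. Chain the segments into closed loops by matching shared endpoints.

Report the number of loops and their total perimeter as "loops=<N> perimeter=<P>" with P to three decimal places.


loops=1 perimeter=7.038

Straddling triangles (10 of 20):
  (v0,v11,v5) [-++] → (-1.05399, 0.425206, 0.489)–(-0.449572, 1.02963, 0.489)  len=0.8548
  (v0,v5,v1) [-+-] → (-0.449572, 1.02963, 0.489)–(0.449572, 1.02963, 0.489)  len=0.8991
  (v0,v10,v11) [--+] → (-1.2164, 0, 0.489)–(-1.05399, 0.425206, 0.489)  len=0.4552
  (v1,v5,v9) [-++] → (0.449572, 1.02963, 0.489)–(1.05399, 0.425206, 0.489)  len=0.8548
  (v11,v10,v2) [+--] → (-1.2164, 0, 0.489)–(-1.05399, -0.425206, 0.489)  len=0.4552
  (v3,v9,v4) [-++] → (1.05399, -0.425206, 0.489)–(0.449572, -1.02963, 0.489)  len=0.8548
  (v3,v4,v2) [-+-] → (0.449572, -1.02963, 0.489)–(-0.449572, -1.02963, 0.489)  len=0.8991
  (v3,v8,v9) [--+] → (1.2164, 0, 0.489)–(1.05399, -0.425206, 0.489)  len=0.4552
  (v2,v4,v11) [-++] → (-0.449572, -1.02963, 0.489)–(-1.05399, -0.425206, 0.489)  len=0.8548
  (v9,v8,v1) [+--] → (1.2164, 0, 0.489)–(1.05399, 0.425206, 0.489)  len=0.4552

Chained into 1 loop(s):
  loop 1: 10 segments, perimeter = 7.0381
Total perimeter = 7.038


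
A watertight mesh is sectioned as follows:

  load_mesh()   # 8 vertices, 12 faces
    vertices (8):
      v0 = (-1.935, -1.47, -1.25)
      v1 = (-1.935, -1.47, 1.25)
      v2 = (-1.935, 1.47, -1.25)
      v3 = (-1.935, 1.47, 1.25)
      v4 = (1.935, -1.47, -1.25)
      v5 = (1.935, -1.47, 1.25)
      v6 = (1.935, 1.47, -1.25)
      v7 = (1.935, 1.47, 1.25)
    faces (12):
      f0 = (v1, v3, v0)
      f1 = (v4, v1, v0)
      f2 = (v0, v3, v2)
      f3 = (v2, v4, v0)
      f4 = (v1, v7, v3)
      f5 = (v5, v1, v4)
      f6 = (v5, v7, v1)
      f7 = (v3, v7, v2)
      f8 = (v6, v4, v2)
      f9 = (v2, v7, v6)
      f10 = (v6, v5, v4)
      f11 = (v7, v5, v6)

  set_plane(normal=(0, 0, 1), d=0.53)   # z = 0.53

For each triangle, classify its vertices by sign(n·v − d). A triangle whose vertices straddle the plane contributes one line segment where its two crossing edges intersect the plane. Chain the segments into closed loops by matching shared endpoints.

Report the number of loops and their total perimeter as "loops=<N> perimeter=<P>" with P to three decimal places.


loops=1 perimeter=13.620

Straddling triangles (8 of 12):
  (v1,v3,v0) [++-] → (-1.935, 0.62328, 0.53)–(-1.935, -1.47, 0.53)  len=2.0933
  (v4,v1,v0) [-+-] → (-0.82044, -1.47, 0.53)–(-1.935, -1.47, 0.53)  len=1.1146
  (v0,v3,v2) [-+-] → (-1.935, 0.62328, 0.53)–(-1.935, 1.47, 0.53)  len=0.8467
  (v5,v1,v4) [++-] → (-0.82044, -1.47, 0.53)–(1.935, -1.47, 0.53)  len=2.7554
  (v3,v7,v2) [++-] → (0.82044, 1.47, 0.53)–(-1.935, 1.47, 0.53)  len=2.7554
  (v2,v7,v6) [-+-] → (0.82044, 1.47, 0.53)–(1.935, 1.47, 0.53)  len=1.1146
  (v6,v5,v4) [-+-] → (1.935, -0.62328, 0.53)–(1.935, -1.47, 0.53)  len=0.8467
  (v7,v5,v6) [++-] → (1.935, -0.62328, 0.53)–(1.935, 1.47, 0.53)  len=2.0933

Chained into 1 loop(s):
  loop 1: 8 segments, perimeter = 13.6200
Total perimeter = 13.620


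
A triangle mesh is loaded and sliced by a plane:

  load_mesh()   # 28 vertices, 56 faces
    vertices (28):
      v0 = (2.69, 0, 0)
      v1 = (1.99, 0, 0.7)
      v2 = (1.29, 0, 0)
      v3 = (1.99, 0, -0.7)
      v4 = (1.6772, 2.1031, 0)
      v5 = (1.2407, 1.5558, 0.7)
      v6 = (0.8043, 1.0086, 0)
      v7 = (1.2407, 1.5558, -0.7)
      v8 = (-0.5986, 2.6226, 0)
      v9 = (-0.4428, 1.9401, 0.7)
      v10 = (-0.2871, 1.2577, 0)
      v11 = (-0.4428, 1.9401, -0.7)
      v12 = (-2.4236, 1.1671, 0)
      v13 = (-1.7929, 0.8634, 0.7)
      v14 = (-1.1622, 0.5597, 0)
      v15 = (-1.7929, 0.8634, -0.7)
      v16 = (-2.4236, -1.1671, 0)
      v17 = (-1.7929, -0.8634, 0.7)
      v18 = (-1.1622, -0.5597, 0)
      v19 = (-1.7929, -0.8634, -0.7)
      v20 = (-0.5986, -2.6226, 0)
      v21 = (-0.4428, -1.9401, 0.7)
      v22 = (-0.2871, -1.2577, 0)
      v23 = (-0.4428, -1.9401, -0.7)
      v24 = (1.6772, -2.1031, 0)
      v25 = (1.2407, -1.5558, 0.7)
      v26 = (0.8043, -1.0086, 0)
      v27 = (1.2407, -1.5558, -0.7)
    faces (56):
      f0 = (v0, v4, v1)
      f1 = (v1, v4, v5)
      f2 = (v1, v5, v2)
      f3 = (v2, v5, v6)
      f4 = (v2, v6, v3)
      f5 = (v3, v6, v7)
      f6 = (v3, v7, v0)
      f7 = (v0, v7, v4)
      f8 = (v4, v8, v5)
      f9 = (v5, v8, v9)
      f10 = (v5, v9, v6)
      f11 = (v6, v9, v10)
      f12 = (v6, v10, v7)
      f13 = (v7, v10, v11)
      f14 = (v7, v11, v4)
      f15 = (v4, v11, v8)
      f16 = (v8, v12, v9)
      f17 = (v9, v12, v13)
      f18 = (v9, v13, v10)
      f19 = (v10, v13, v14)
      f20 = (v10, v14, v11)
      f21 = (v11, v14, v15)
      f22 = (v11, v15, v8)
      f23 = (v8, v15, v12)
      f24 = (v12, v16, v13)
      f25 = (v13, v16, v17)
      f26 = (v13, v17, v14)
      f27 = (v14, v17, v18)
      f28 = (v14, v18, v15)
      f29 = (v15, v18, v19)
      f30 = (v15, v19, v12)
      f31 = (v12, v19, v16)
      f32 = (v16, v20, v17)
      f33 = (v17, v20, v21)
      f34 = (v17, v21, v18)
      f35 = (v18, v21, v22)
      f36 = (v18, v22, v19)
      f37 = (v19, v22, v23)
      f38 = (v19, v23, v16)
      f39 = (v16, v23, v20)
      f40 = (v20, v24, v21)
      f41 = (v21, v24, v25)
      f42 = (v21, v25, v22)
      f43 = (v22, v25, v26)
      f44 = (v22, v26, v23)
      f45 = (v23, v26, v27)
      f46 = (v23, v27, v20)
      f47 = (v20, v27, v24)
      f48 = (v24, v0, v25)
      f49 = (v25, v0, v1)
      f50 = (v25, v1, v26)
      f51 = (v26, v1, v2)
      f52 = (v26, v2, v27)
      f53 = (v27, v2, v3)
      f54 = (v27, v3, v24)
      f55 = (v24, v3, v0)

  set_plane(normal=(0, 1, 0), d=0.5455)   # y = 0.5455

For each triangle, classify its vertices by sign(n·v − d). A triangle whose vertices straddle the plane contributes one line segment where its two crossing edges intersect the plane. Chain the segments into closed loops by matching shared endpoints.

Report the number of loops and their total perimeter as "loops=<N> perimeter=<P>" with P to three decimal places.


loops=2 perimeter=7.729

Straddling triangles (16 of 56):
  (v0,v4,v1) [-+-] → (2.4273, 0.5455, 0)–(1.90887, 0.5455, 0.518435)  len=0.7332
  (v1,v4,v5) [-++] → (1.90887, 0.5455, 0.518435)–(1.72728, 0.5455, 0.7)  len=0.2568
  (v1,v5,v2) [-+-] → (1.72728, 0.5455, 0.7)–(1.27271, 0.5455, 0.245436)  len=0.6428
  (v2,v5,v6) [-++] → (1.27271, 0.5455, 0.245436)–(1.02731, 0.5455, 0)  len=0.3471
  (v2,v6,v3) [-+-] → (1.02731, 0.5455, 0)–(1.34872, 0.5455, -0.321406)  len=0.4545
  (v3,v6,v7) [-++] → (1.34872, 0.5455, -0.321406)–(1.72728, 0.5455, -0.7)  len=0.5354
  (v3,v7,v0) [-+-] → (1.72728, 0.5455, -0.7)–(2.18184, 0.5455, -0.245436)  len=0.6428
  (v0,v7,v4) [-++] → (2.18184, 0.5455, -0.245436)–(2.4273, 0.5455, 0)  len=0.3471
  (v12,v16,v13) [+-+] → (-2.4236, 0.5455, 0)–(-1.89164, 0.5455, 0.590406)  len=0.7947
  (v13,v16,v17) [+--] → (-1.89164, 0.5455, 0.590406)–(-1.7929, 0.5455, 0.7)  len=0.1475
  (v13,v17,v14) [+-+] → (-1.7929, 0.5455, 0.7)–(-1.16849, 0.5455, 0.00698475)  len=0.9328
  (v14,v17,v18) [+--] → (-1.16849, 0.5455, 0.00698475)–(-1.1622, 0.5455, 0)  len=0.0094
  (v14,v18,v15) [+-+] → (-1.1622, 0.5455, 0)–(-1.65201, 0.5455, -0.54363)  len=0.7317
  (v15,v18,v19) [+--] → (-1.65201, 0.5455, -0.54363)–(-1.7929, 0.5455, -0.7)  len=0.2105
  (v15,v19,v12) [+-+] → (-1.7929, 0.5455, -0.7)–(-2.23052, 0.5455, -0.214292)  len=0.6538
  (v12,v19,v16) [+--] → (-2.23052, 0.5455, -0.214292)–(-2.4236, 0.5455, 0)  len=0.2884

Chained into 2 loop(s):
  loop 1: 8 segments, perimeter = 3.9598
  loop 2: 8 segments, perimeter = 3.7689
Total perimeter = 7.729


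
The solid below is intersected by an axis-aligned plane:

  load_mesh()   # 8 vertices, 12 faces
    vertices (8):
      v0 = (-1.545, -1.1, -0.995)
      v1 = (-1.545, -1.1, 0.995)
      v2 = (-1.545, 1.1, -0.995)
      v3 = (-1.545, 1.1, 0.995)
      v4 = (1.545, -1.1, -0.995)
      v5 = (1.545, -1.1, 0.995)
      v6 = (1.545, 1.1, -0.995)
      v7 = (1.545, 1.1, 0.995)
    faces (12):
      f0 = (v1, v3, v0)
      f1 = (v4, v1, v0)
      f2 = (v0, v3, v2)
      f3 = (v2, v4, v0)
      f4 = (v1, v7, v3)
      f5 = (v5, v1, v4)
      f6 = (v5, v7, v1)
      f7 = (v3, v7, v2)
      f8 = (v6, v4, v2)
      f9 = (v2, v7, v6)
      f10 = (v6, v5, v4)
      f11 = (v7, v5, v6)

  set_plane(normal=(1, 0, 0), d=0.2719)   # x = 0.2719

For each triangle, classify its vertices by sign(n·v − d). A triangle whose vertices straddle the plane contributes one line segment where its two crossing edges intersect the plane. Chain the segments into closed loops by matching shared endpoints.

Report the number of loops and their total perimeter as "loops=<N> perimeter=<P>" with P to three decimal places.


Straddling triangles (8 of 12):
  (v4,v1,v0) [+--] → (0.2719, -1.1, -0.175107)–(0.2719, -1.1, -0.995)  len=0.8199
  (v2,v4,v0) [-+-] → (0.2719, -0.193586, -0.995)–(0.2719, -1.1, -0.995)  len=0.9064
  (v1,v7,v3) [-+-] → (0.2719, 0.193586, 0.995)–(0.2719, 1.1, 0.995)  len=0.9064
  (v5,v1,v4) [+-+] → (0.2719, -1.1, 0.995)–(0.2719, -1.1, -0.175107)  len=1.1701
  (v5,v7,v1) [++-] → (0.2719, 0.193586, 0.995)–(0.2719, -1.1, 0.995)  len=1.2936
  (v3,v7,v2) [-+-] → (0.2719, 1.1, 0.995)–(0.2719, 1.1, 0.175107)  len=0.8199
  (v6,v4,v2) [++-] → (0.2719, -0.193586, -0.995)–(0.2719, 1.1, -0.995)  len=1.2936
  (v2,v7,v6) [-++] → (0.2719, 1.1, 0.175107)–(0.2719, 1.1, -0.995)  len=1.1701

Chained into 1 loop(s):
  loop 1: 8 segments, perimeter = 8.3800
Total perimeter = 8.380

loops=1 perimeter=8.380


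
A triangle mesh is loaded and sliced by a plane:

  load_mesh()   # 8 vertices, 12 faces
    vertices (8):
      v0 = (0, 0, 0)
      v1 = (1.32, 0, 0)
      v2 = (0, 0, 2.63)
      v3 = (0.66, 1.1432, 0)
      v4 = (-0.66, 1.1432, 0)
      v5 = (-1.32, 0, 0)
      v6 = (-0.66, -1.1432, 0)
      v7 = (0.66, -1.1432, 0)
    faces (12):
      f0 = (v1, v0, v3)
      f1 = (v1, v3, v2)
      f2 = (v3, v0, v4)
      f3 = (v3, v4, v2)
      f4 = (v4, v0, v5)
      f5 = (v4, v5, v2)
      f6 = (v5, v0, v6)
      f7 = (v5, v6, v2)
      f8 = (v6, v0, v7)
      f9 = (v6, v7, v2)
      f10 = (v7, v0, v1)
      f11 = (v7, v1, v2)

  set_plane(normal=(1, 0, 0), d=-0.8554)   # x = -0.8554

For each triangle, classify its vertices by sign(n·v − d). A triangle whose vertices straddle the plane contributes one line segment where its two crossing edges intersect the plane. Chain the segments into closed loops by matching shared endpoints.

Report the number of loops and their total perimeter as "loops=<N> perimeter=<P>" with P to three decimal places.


Straddling triangles (4 of 12):
  (v4,v0,v5) [++-] → (-0.8554, 0, 0)–(-0.8554, 0.804744, 0)  len=0.8047
  (v4,v5,v2) [+-+] → (-0.8554, 0.804744, 0)–(-0.8554, 0, 0.92568)  len=1.2266
  (v5,v0,v6) [-++] → (-0.8554, 0, 0)–(-0.8554, -0.804744, 0)  len=0.8047
  (v5,v6,v2) [-++] → (-0.8554, -0.804744, 0)–(-0.8554, 0, 0.92568)  len=1.2266

Chained into 1 loop(s):
  loop 1: 4 segments, perimeter = 4.0626
Total perimeter = 4.063

loops=1 perimeter=4.063


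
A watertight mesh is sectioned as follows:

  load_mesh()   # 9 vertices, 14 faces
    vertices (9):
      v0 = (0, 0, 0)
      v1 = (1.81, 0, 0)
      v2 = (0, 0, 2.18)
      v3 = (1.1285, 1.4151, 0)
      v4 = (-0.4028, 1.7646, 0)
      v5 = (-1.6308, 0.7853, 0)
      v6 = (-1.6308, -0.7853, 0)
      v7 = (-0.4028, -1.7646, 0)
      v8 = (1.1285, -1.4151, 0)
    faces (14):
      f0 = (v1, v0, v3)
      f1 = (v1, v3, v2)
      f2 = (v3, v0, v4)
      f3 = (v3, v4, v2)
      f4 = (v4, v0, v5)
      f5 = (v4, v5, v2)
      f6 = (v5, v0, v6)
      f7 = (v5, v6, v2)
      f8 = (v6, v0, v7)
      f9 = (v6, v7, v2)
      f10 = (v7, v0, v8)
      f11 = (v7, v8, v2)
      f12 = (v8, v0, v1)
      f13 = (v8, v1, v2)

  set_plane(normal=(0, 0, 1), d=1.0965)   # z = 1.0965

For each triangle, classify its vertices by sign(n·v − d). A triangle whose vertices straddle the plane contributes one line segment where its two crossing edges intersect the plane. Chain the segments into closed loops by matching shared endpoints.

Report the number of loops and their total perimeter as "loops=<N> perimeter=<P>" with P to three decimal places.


loops=1 perimeter=5.465

Straddling triangles (7 of 14):
  (v1,v3,v2) [--+] → (0.560885, 0.703331, 1.0965)–(0.899603, 0, 1.0965)  len=0.7806
  (v3,v4,v2) [--+] → (-0.200199, 0.877039, 1.0965)–(0.560885, 0.703331, 1.0965)  len=0.7807
  (v4,v5,v2) [--+] → (-0.810538, 0.390309, 1.0965)–(-0.200199, 0.877039, 1.0965)  len=0.7807
  (v5,v6,v2) [--+] → (-0.810538, -0.390309, 1.0965)–(-0.810538, 0.390309, 1.0965)  len=0.7806
  (v6,v7,v2) [--+] → (-0.200199, -0.877039, 1.0965)–(-0.810538, -0.390309, 1.0965)  len=0.7807
  (v7,v8,v2) [--+] → (0.560885, -0.703331, 1.0965)–(-0.200199, -0.877039, 1.0965)  len=0.7807
  (v8,v1,v2) [--+] → (0.899603, 0, 1.0965)–(0.560885, -0.703331, 1.0965)  len=0.7806

Chained into 1 loop(s):
  loop 1: 7 segments, perimeter = 5.4645
Total perimeter = 5.465


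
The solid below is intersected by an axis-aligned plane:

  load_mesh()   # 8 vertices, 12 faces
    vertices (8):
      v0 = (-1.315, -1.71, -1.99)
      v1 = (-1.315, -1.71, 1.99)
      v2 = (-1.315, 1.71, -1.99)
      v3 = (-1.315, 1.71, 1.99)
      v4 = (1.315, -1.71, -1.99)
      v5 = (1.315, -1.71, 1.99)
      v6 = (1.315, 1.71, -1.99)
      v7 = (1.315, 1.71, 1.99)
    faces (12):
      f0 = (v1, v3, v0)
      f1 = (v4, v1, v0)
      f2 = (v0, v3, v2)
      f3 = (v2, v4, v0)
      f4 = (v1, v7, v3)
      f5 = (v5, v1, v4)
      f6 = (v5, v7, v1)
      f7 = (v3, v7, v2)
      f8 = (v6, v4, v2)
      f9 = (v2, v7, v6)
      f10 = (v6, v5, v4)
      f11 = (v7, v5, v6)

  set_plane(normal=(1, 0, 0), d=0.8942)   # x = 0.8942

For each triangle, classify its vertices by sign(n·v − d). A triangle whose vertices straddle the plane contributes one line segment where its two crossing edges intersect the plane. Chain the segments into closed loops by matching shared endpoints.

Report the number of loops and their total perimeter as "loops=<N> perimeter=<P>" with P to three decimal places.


Straddling triangles (8 of 12):
  (v4,v1,v0) [+--] → (0.8942, -1.71, -1.3532)–(0.8942, -1.71, -1.99)  len=0.6368
  (v2,v4,v0) [-+-] → (0.8942, -1.1628, -1.99)–(0.8942, -1.71, -1.99)  len=0.5472
  (v1,v7,v3) [-+-] → (0.8942, 1.1628, 1.99)–(0.8942, 1.71, 1.99)  len=0.5472
  (v5,v1,v4) [+-+] → (0.8942, -1.71, 1.99)–(0.8942, -1.71, -1.3532)  len=3.3432
  (v5,v7,v1) [++-] → (0.8942, 1.1628, 1.99)–(0.8942, -1.71, 1.99)  len=2.8728
  (v3,v7,v2) [-+-] → (0.8942, 1.71, 1.99)–(0.8942, 1.71, 1.3532)  len=0.6368
  (v6,v4,v2) [++-] → (0.8942, -1.1628, -1.99)–(0.8942, 1.71, -1.99)  len=2.8728
  (v2,v7,v6) [-++] → (0.8942, 1.71, 1.3532)–(0.8942, 1.71, -1.99)  len=3.3432

Chained into 1 loop(s):
  loop 1: 8 segments, perimeter = 14.8000
Total perimeter = 14.800

loops=1 perimeter=14.800


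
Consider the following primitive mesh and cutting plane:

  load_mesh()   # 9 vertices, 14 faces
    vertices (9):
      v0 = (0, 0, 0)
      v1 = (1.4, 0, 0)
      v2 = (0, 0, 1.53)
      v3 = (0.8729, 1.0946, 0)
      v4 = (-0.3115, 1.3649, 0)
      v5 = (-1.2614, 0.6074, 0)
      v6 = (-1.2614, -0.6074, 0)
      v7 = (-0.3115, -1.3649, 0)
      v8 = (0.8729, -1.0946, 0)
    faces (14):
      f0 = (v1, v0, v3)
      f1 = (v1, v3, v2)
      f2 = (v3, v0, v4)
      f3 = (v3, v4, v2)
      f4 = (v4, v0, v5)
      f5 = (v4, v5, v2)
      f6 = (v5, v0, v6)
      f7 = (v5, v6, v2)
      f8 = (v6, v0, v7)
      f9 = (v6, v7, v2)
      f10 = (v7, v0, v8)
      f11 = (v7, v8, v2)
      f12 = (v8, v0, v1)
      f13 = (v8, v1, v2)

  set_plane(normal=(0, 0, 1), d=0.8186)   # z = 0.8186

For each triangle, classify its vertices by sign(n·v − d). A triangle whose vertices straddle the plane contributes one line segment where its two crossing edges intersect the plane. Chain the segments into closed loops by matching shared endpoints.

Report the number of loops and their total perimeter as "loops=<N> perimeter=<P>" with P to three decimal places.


loops=1 perimeter=3.954

Straddling triangles (7 of 14):
  (v1,v3,v2) [--+] → (0.40587, 0.508953, 0.8186)–(0.650954, 0, 0.8186)  len=0.5649
  (v3,v4,v2) [--+] → (-0.144837, 0.634634, 0.8186)–(0.40587, 0.508953, 0.8186)  len=0.5649
  (v4,v5,v2) [--+] → (-0.58651, 0.282421, 0.8186)–(-0.144837, 0.634634, 0.8186)  len=0.5649
  (v5,v6,v2) [--+] → (-0.58651, -0.282421, 0.8186)–(-0.58651, 0.282421, 0.8186)  len=0.5648
  (v6,v7,v2) [--+] → (-0.144837, -0.634634, 0.8186)–(-0.58651, -0.282421, 0.8186)  len=0.5649
  (v7,v8,v2) [--+] → (0.40587, -0.508953, 0.8186)–(-0.144837, -0.634634, 0.8186)  len=0.5649
  (v8,v1,v2) [--+] → (0.650954, 0, 0.8186)–(0.40587, -0.508953, 0.8186)  len=0.5649

Chained into 1 loop(s):
  loop 1: 7 segments, perimeter = 3.9542
Total perimeter = 3.954


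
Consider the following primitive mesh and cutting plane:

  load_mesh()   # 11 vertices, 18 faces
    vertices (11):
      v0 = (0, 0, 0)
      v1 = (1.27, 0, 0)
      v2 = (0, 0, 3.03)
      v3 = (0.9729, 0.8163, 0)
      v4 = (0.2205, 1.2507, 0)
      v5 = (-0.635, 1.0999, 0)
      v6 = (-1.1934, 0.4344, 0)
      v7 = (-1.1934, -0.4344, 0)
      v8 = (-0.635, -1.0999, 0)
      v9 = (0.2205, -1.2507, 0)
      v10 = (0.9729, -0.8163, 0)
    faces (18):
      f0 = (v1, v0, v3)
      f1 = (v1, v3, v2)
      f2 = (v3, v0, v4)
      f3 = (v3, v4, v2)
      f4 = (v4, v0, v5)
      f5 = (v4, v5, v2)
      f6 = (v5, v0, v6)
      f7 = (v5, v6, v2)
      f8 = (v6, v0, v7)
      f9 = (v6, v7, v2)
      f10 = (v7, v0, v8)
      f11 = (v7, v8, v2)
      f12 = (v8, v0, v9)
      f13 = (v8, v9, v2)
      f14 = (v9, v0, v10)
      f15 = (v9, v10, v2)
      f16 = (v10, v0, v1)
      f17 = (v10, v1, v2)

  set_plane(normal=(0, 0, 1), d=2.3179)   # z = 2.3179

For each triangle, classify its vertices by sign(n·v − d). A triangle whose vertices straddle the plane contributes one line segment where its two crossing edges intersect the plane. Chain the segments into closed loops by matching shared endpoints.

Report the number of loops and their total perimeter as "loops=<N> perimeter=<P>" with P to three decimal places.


loops=1 perimeter=1.838

Straddling triangles (9 of 18):
  (v1,v3,v2) [--+] → (0.228648, 0.191844, 2.3179)–(0.298471, 0, 2.3179)  len=0.2042
  (v3,v4,v2) [--+] → (0.0518211, 0.293935, 2.3179)–(0.228648, 0.191844, 2.3179)  len=0.2042
  (v4,v5,v2) [--+] → (-0.149235, 0.258495, 2.3179)–(0.0518211, 0.293935, 2.3179)  len=0.2042
  (v5,v6,v2) [--+] → (-0.280469, 0.102091, 2.3179)–(-0.149235, 0.258495, 2.3179)  len=0.2042
  (v6,v7,v2) [--+] → (-0.280469, -0.102091, 2.3179)–(-0.280469, 0.102091, 2.3179)  len=0.2042
  (v7,v8,v2) [--+] → (-0.149235, -0.258495, 2.3179)–(-0.280469, -0.102091, 2.3179)  len=0.2042
  (v8,v9,v2) [--+] → (0.0518211, -0.293935, 2.3179)–(-0.149235, -0.258495, 2.3179)  len=0.2042
  (v9,v10,v2) [--+] → (0.228648, -0.191844, 2.3179)–(0.0518211, -0.293935, 2.3179)  len=0.2042
  (v10,v1,v2) [--+] → (0.298471, 0, 2.3179)–(0.228648, -0.191844, 2.3179)  len=0.2042

Chained into 1 loop(s):
  loop 1: 9 segments, perimeter = 1.8375
Total perimeter = 1.838


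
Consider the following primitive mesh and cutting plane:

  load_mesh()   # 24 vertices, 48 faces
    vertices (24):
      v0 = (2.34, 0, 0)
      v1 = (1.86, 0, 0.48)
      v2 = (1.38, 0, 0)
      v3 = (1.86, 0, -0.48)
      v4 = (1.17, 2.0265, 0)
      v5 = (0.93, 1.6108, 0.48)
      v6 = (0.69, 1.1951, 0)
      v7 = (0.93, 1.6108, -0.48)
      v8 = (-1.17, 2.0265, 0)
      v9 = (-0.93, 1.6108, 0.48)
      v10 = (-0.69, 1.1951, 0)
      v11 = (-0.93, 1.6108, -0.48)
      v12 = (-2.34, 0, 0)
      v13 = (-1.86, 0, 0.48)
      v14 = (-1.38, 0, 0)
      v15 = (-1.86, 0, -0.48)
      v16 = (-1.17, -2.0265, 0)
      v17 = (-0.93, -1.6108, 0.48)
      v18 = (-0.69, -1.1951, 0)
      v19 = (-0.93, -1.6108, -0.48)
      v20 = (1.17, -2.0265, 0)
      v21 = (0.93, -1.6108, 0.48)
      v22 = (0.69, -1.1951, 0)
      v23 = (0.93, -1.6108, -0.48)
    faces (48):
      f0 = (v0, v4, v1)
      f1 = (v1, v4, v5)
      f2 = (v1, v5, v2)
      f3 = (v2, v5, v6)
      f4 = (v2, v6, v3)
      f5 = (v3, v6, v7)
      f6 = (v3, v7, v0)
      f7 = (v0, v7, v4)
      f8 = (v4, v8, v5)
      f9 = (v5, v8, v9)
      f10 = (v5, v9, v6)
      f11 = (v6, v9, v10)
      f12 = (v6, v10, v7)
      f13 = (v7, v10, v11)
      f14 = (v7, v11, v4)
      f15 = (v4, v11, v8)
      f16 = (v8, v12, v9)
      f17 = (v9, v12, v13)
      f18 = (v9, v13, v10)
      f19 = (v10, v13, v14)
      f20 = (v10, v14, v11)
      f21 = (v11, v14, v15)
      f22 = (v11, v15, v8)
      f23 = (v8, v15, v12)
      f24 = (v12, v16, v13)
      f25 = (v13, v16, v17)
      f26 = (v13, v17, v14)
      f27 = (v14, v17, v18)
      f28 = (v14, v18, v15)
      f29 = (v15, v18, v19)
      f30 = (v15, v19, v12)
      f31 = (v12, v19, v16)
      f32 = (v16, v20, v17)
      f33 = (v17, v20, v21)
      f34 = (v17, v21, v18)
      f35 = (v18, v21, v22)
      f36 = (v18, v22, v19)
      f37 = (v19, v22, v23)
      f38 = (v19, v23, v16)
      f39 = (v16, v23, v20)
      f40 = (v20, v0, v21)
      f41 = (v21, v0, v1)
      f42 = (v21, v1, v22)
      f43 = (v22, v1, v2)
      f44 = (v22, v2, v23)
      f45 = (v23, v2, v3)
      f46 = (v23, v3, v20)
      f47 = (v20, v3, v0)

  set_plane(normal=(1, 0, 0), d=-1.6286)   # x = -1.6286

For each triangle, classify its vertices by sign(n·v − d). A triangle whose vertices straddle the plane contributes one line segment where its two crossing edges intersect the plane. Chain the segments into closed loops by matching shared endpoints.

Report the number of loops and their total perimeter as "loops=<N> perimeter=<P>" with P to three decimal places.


Straddling triangles (14 of 48):
  (v8,v12,v9) [+-+] → (-1.6286, 1.23218, 0)–(-1.6286, 0.812711, 0.242179)  len=0.4844
  (v9,v12,v13) [+--] → (-1.6286, 0.812711, 0.242179)–(-1.6286, 0.400795, 0.48)  len=0.4756
  (v9,v13,v10) [+-+] → (-1.6286, 0.400795, 0.48)–(-1.6286, 0.236364, 0.385067)  len=0.1899
  (v10,v13,v14) [+-+] → (-1.6286, 0.236364, 0.385067)–(-1.6286, 0, 0.2486)  len=0.2729
  (v11,v14,v15) [++-] → (-1.6286, 0, -0.2486)–(-1.6286, 0.400795, -0.48)  len=0.4628
  (v11,v15,v8) [+-+] → (-1.6286, 0.400795, -0.48)–(-1.6286, 0.679612, -0.319026)  len=0.3219
  (v8,v15,v12) [+--] → (-1.6286, 0.679612, -0.319026)–(-1.6286, 1.23218, 0)  len=0.6381
  (v12,v16,v13) [-+-] → (-1.6286, -1.23218, 0)–(-1.6286, -0.679612, 0.319026)  len=0.6381
  (v13,v16,v17) [-++] → (-1.6286, -0.679612, 0.319026)–(-1.6286, -0.400795, 0.48)  len=0.3219
  (v13,v17,v14) [-++] → (-1.6286, -0.400795, 0.48)–(-1.6286, 0, 0.2486)  len=0.4628
  (v14,v18,v15) [++-] → (-1.6286, -0.236364, -0.385067)–(-1.6286, 0, -0.2486)  len=0.2729
  (v15,v18,v19) [-++] → (-1.6286, -0.236364, -0.385067)–(-1.6286, -0.400795, -0.48)  len=0.1899
  (v15,v19,v12) [-+-] → (-1.6286, -0.400795, -0.48)–(-1.6286, -0.812711, -0.242179)  len=0.4756
  (v12,v19,v16) [-++] → (-1.6286, -0.812711, -0.242179)–(-1.6286, -1.23218, 0)  len=0.4844

Chained into 1 loop(s):
  loop 1: 14 segments, perimeter = 5.6912
Total perimeter = 5.691

loops=1 perimeter=5.691


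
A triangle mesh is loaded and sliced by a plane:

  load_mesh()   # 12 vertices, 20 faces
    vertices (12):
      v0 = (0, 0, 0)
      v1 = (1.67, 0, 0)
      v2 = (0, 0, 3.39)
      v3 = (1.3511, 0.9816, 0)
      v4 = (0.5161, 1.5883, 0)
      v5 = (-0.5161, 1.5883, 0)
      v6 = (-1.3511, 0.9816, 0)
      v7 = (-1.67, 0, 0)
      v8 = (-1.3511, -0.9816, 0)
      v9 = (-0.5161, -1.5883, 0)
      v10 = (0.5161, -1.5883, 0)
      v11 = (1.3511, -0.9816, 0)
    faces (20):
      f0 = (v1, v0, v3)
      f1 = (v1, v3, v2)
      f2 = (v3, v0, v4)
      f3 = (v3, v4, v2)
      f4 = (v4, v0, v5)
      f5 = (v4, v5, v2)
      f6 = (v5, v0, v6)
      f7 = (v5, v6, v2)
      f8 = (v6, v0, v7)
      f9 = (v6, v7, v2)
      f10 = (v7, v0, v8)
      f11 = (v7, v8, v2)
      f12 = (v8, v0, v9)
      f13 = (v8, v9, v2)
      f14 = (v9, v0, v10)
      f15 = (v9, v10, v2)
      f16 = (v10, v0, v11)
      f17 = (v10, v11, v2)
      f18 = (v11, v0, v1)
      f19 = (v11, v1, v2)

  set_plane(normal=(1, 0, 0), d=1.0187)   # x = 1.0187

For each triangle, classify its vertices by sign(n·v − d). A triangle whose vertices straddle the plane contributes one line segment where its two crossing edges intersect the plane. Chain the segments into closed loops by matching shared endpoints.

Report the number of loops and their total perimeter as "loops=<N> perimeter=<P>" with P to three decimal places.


loops=1 perimeter=6.147

Straddling triangles (8 of 20):
  (v1,v0,v3) [+-+] → (1.0187, 0, 0)–(1.0187, 0.740105, 0)  len=0.7401
  (v1,v3,v2) [++-] → (1.0187, 0.740105, 0.834014)–(1.0187, 0, 1.3221)  len=0.8866
  (v3,v0,v4) [+--] → (1.0187, 0.740105, 0)–(1.0187, 1.22312, 0)  len=0.4830
  (v3,v4,v2) [+--] → (1.0187, 1.22312, 0)–(1.0187, 0.740105, 0.834014)  len=0.9638
  (v10,v0,v11) [--+] → (1.0187, -0.740105, 0)–(1.0187, -1.22312, 0)  len=0.4830
  (v10,v11,v2) [-+-] → (1.0187, -1.22312, 0)–(1.0187, -0.740105, 0.834014)  len=0.9638
  (v11,v0,v1) [+-+] → (1.0187, -0.740105, 0)–(1.0187, 0, 0)  len=0.7401
  (v11,v1,v2) [++-] → (1.0187, 0, 1.3221)–(1.0187, -0.740105, 0.834014)  len=0.8866

Chained into 1 loop(s):
  loop 1: 8 segments, perimeter = 6.1469
Total perimeter = 6.147


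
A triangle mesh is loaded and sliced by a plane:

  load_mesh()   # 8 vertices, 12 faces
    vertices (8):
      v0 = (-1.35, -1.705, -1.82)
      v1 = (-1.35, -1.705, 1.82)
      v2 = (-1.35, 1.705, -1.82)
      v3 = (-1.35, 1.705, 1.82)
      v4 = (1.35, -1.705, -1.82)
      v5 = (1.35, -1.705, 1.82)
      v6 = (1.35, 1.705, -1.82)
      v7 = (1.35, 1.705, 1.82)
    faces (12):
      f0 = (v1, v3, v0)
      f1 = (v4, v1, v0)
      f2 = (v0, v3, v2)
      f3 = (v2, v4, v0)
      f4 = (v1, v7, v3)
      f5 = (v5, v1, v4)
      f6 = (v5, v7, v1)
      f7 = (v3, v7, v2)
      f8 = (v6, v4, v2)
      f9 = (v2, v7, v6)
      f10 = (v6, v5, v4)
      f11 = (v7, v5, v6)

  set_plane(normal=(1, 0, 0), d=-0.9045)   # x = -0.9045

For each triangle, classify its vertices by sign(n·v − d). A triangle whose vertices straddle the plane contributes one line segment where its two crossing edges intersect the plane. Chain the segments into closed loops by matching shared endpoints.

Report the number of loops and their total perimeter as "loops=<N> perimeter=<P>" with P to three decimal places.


Straddling triangles (8 of 12):
  (v4,v1,v0) [+--] → (-0.9045, -1.705, 1.2194)–(-0.9045, -1.705, -1.82)  len=3.0394
  (v2,v4,v0) [-+-] → (-0.9045, 1.14235, -1.82)–(-0.9045, -1.705, -1.82)  len=2.8474
  (v1,v7,v3) [-+-] → (-0.9045, -1.14235, 1.82)–(-0.9045, 1.705, 1.82)  len=2.8474
  (v5,v1,v4) [+-+] → (-0.9045, -1.705, 1.82)–(-0.9045, -1.705, 1.2194)  len=0.6006
  (v5,v7,v1) [++-] → (-0.9045, -1.14235, 1.82)–(-0.9045, -1.705, 1.82)  len=0.5627
  (v3,v7,v2) [-+-] → (-0.9045, 1.705, 1.82)–(-0.9045, 1.705, -1.2194)  len=3.0394
  (v6,v4,v2) [++-] → (-0.9045, 1.14235, -1.82)–(-0.9045, 1.705, -1.82)  len=0.5627
  (v2,v7,v6) [-++] → (-0.9045, 1.705, -1.2194)–(-0.9045, 1.705, -1.82)  len=0.6006

Chained into 1 loop(s):
  loop 1: 8 segments, perimeter = 14.1000
Total perimeter = 14.100

loops=1 perimeter=14.100


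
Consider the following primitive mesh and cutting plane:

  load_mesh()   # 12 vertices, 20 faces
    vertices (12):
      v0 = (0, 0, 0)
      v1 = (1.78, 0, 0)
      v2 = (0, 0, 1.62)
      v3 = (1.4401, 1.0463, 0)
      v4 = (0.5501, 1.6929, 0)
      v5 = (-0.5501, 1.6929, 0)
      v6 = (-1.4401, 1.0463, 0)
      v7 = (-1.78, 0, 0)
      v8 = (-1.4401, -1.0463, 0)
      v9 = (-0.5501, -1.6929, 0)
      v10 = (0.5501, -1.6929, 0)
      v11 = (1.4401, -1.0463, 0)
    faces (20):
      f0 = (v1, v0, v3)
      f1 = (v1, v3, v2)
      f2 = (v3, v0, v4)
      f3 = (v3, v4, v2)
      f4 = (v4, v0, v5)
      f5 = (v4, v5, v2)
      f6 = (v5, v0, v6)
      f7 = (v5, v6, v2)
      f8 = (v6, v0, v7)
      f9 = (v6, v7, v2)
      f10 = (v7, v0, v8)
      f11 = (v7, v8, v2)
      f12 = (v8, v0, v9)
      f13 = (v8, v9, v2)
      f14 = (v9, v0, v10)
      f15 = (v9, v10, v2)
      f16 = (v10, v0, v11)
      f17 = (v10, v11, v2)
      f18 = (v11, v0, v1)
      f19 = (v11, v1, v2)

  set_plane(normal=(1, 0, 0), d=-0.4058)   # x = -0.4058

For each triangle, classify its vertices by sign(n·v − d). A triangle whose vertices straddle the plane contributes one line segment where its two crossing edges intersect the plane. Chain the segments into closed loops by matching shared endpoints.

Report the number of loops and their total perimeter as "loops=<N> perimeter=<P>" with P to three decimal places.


Straddling triangles (12 of 20):
  (v4,v0,v5) [++-] → (-0.4058, 1.24883, 0)–(-0.4058, 1.6929, 0)  len=0.4441
  (v4,v5,v2) [+-+] → (-0.4058, 1.6929, 0)–(-0.4058, 1.24883, 0.424952)  len=0.6146
  (v5,v0,v6) [-+-] → (-0.4058, 1.24883, 0)–(-0.4058, 0.294833, 0)  len=0.9540
  (v5,v6,v2) [--+] → (-0.4058, 0.294833, 1.16351)–(-0.4058, 1.24883, 0.424952)  len=1.2065
  (v6,v0,v7) [-+-] → (-0.4058, 0.294833, 0)–(-0.4058, 0, 0)  len=0.2948
  (v6,v7,v2) [--+] → (-0.4058, 0, 1.25068)–(-0.4058, 0.294833, 1.16351)  len=0.3074
  (v7,v0,v8) [-+-] → (-0.4058, 0, 0)–(-0.4058, -0.294833, 0)  len=0.2948
  (v7,v8,v2) [--+] → (-0.4058, -0.294833, 1.16351)–(-0.4058, 0, 1.25068)  len=0.3074
  (v8,v0,v9) [-+-] → (-0.4058, -0.294833, 0)–(-0.4058, -1.24883, 0)  len=0.9540
  (v8,v9,v2) [--+] → (-0.4058, -1.24883, 0.424952)–(-0.4058, -0.294833, 1.16351)  len=1.2065
  (v9,v0,v10) [-++] → (-0.4058, -1.24883, 0)–(-0.4058, -1.6929, 0)  len=0.4441
  (v9,v10,v2) [-++] → (-0.4058, -1.6929, 0)–(-0.4058, -1.24883, 0.424952)  len=0.6146

Chained into 1 loop(s):
  loop 1: 12 segments, perimeter = 7.6429
Total perimeter = 7.643

loops=1 perimeter=7.643


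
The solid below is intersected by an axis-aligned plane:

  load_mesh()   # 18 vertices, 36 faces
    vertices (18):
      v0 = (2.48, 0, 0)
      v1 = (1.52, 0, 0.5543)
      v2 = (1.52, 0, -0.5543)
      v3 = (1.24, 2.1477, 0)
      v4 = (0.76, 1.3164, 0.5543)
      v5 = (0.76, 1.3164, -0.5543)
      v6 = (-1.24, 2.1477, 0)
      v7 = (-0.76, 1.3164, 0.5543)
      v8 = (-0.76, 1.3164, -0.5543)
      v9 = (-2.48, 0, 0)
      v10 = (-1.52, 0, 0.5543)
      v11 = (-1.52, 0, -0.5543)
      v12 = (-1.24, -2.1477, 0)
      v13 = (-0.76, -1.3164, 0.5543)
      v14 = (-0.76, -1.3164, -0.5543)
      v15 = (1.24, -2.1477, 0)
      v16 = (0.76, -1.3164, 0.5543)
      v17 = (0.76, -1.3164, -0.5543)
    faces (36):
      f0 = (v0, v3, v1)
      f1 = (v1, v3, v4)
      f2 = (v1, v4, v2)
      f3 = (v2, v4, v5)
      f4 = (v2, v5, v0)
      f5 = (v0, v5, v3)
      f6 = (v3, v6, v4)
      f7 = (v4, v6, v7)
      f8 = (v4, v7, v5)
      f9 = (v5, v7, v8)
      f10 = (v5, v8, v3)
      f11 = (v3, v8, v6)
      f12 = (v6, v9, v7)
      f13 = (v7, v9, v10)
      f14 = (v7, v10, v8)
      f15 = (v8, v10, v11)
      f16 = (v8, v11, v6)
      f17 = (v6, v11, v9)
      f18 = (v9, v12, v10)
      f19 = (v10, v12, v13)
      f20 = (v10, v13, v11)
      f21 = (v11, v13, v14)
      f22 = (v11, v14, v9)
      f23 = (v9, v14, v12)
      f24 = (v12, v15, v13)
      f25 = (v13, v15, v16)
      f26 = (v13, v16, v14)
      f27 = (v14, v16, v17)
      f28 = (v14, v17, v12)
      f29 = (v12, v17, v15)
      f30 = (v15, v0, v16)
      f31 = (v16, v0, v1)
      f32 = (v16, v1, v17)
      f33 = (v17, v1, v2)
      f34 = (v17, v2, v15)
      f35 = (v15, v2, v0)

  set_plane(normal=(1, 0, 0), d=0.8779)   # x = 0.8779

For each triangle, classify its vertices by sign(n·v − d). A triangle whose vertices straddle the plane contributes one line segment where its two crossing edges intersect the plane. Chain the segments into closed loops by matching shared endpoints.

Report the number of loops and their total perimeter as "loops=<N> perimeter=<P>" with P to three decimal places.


loops=2 perimeter=6.954

Straddling triangles (16 of 36):
  (v1,v3,v4) [++-] → (0.8779, 1.52059, 0.41815)–(0.8779, 1.11218, 0.5543)  len=0.4305
  (v1,v4,v2) [+-+] → (0.8779, 1.11218, 0.5543)–(0.8779, 1.11218, 0.382321)  len=0.1720
  (v2,v4,v5) [+--] → (0.8779, 1.11218, 0.382321)–(0.8779, 1.11218, -0.5543)  len=0.9366
  (v2,v5,v0) [+-+] → (0.8779, 1.11218, -0.5543)–(0.8779, 1.22617, -0.516305)  len=0.1201
  (v0,v5,v3) [+-+] → (0.8779, 1.22617, -0.516305)–(0.8779, 1.52059, -0.41815)  len=0.3104
  (v3,v6,v4) [+--] → (0.8779, 2.1477, 0)–(0.8779, 1.52059, 0.41815)  len=0.7537
  (v5,v8,v3) [--+] → (0.8779, 1.99719, -0.100356)–(0.8779, 1.52059, -0.41815)  len=0.5728
  (v3,v8,v6) [+--] → (0.8779, 1.99719, -0.100356)–(0.8779, 2.1477, 0)  len=0.1809
  (v12,v15,v13) [-+-] → (0.8779, -2.1477, 0)–(0.8779, -1.99719, 0.100356)  len=0.1809
  (v13,v15,v16) [-+-] → (0.8779, -1.99719, 0.100356)–(0.8779, -1.52059, 0.41815)  len=0.5728
  (v12,v17,v15) [--+] → (0.8779, -1.52059, -0.41815)–(0.8779, -2.1477, 0)  len=0.7537
  (v15,v0,v16) [++-] → (0.8779, -1.22617, 0.516305)–(0.8779, -1.52059, 0.41815)  len=0.3104
  (v16,v0,v1) [-++] → (0.8779, -1.22617, 0.516305)–(0.8779, -1.11218, 0.5543)  len=0.1201
  (v16,v1,v17) [-+-] → (0.8779, -1.11218, 0.5543)–(0.8779, -1.11218, -0.382321)  len=0.9366
  (v17,v1,v2) [-++] → (0.8779, -1.11218, -0.382321)–(0.8779, -1.11218, -0.5543)  len=0.1720
  (v17,v2,v15) [-++] → (0.8779, -1.11218, -0.5543)–(0.8779, -1.52059, -0.41815)  len=0.4305

Chained into 2 loop(s):
  loop 1: 8 segments, perimeter = 3.4771
  loop 2: 8 segments, perimeter = 3.4771
Total perimeter = 6.954


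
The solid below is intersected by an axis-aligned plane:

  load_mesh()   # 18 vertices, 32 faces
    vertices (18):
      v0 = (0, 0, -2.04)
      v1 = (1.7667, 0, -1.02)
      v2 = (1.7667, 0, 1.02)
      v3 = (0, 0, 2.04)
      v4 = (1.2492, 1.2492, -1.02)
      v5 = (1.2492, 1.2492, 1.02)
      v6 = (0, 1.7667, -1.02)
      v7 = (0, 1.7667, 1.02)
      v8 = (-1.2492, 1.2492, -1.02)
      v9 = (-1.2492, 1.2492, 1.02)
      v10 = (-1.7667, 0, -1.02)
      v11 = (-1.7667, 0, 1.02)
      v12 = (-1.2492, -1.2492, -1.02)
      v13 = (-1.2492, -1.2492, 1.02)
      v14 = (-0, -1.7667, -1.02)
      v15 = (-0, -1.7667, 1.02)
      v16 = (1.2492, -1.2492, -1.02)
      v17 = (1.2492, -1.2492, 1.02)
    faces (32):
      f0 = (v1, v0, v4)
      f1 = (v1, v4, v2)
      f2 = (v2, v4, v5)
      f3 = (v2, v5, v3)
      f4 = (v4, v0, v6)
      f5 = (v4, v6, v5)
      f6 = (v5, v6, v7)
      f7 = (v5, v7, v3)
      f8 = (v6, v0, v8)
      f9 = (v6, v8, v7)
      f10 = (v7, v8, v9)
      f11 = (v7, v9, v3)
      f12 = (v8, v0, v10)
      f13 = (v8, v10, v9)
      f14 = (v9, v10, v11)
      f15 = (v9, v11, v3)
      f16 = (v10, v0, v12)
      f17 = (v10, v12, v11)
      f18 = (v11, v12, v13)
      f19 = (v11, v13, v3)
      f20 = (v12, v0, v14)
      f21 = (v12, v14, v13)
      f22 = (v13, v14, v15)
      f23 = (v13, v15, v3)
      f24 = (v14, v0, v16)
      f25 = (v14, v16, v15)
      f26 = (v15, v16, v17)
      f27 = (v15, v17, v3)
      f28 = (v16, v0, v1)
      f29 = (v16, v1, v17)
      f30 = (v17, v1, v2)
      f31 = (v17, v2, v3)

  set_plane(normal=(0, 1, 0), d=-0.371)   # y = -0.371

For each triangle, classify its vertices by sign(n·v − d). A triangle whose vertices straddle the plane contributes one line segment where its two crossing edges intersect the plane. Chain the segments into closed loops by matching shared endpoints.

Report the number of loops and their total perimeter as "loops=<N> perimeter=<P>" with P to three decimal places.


loops=1 perimeter=11.342

Straddling triangles (12 of 32):
  (v10,v0,v12) [++-] → (-0.371, -0.371, -1.73707)–(-1.61301, -0.371, -1.02)  len=1.4341
  (v10,v12,v11) [+-+] → (-1.61301, -0.371, -1.02)–(-1.61301, -0.371, 0.41414)  len=1.4341
  (v11,v12,v13) [+--] → (-1.61301, -0.371, 0.41414)–(-1.61301, -0.371, 1.02)  len=0.6059
  (v11,v13,v3) [+-+] → (-1.61301, -0.371, 1.02)–(-0.371, -0.371, 1.73707)  len=1.4341
  (v12,v0,v14) [-+-] → (-0.371, -0.371, -1.73707)–(0, -0.371, -1.8258)  len=0.3815
  (v13,v15,v3) [--+] → (0, -0.371, 1.8258)–(-0.371, -0.371, 1.73707)  len=0.3815
  (v14,v0,v16) [-+-] → (0, -0.371, -1.8258)–(0.371, -0.371, -1.73707)  len=0.3815
  (v15,v17,v3) [--+] → (0.371, -0.371, 1.73707)–(0, -0.371, 1.8258)  len=0.3815
  (v16,v0,v1) [-++] → (0.371, -0.371, -1.73707)–(1.61301, -0.371, -1.02)  len=1.4341
  (v16,v1,v17) [-+-] → (1.61301, -0.371, -1.02)–(1.61301, -0.371, -0.41414)  len=0.6059
  (v17,v1,v2) [-++] → (1.61301, -0.371, -0.41414)–(1.61301, -0.371, 1.02)  len=1.4341
  (v17,v2,v3) [-++] → (1.61301, -0.371, 1.02)–(0.371, -0.371, 1.73707)  len=1.4341

Chained into 1 loop(s):
  loop 1: 12 segments, perimeter = 11.3424
Total perimeter = 11.342


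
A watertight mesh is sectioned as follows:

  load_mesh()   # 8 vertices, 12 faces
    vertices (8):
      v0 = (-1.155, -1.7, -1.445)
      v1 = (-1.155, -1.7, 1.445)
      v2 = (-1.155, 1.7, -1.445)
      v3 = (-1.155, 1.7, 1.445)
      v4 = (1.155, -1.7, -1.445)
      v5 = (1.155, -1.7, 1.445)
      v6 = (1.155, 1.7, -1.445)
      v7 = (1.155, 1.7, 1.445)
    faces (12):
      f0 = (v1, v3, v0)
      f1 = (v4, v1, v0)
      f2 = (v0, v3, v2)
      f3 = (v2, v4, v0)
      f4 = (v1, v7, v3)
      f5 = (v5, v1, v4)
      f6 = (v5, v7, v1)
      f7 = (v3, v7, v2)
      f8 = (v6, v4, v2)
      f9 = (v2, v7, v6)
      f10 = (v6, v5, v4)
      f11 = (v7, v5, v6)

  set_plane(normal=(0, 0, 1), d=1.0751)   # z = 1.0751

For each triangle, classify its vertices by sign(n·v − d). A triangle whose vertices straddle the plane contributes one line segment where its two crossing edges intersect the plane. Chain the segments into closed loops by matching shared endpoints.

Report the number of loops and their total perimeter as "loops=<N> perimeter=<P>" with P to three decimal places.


Straddling triangles (8 of 12):
  (v1,v3,v0) [++-] → (-1.155, 1.26482, 1.0751)–(-1.155, -1.7, 1.0751)  len=2.9648
  (v4,v1,v0) [-+-] → (-0.859336, -1.7, 1.0751)–(-1.155, -1.7, 1.0751)  len=0.2957
  (v0,v3,v2) [-+-] → (-1.155, 1.26482, 1.0751)–(-1.155, 1.7, 1.0751)  len=0.4352
  (v5,v1,v4) [++-] → (-0.859336, -1.7, 1.0751)–(1.155, -1.7, 1.0751)  len=2.0143
  (v3,v7,v2) [++-] → (0.859336, 1.7, 1.0751)–(-1.155, 1.7, 1.0751)  len=2.0143
  (v2,v7,v6) [-+-] → (0.859336, 1.7, 1.0751)–(1.155, 1.7, 1.0751)  len=0.2957
  (v6,v5,v4) [-+-] → (1.155, -1.26482, 1.0751)–(1.155, -1.7, 1.0751)  len=0.4352
  (v7,v5,v6) [++-] → (1.155, -1.26482, 1.0751)–(1.155, 1.7, 1.0751)  len=2.9648

Chained into 1 loop(s):
  loop 1: 8 segments, perimeter = 11.4200
Total perimeter = 11.420

loops=1 perimeter=11.420


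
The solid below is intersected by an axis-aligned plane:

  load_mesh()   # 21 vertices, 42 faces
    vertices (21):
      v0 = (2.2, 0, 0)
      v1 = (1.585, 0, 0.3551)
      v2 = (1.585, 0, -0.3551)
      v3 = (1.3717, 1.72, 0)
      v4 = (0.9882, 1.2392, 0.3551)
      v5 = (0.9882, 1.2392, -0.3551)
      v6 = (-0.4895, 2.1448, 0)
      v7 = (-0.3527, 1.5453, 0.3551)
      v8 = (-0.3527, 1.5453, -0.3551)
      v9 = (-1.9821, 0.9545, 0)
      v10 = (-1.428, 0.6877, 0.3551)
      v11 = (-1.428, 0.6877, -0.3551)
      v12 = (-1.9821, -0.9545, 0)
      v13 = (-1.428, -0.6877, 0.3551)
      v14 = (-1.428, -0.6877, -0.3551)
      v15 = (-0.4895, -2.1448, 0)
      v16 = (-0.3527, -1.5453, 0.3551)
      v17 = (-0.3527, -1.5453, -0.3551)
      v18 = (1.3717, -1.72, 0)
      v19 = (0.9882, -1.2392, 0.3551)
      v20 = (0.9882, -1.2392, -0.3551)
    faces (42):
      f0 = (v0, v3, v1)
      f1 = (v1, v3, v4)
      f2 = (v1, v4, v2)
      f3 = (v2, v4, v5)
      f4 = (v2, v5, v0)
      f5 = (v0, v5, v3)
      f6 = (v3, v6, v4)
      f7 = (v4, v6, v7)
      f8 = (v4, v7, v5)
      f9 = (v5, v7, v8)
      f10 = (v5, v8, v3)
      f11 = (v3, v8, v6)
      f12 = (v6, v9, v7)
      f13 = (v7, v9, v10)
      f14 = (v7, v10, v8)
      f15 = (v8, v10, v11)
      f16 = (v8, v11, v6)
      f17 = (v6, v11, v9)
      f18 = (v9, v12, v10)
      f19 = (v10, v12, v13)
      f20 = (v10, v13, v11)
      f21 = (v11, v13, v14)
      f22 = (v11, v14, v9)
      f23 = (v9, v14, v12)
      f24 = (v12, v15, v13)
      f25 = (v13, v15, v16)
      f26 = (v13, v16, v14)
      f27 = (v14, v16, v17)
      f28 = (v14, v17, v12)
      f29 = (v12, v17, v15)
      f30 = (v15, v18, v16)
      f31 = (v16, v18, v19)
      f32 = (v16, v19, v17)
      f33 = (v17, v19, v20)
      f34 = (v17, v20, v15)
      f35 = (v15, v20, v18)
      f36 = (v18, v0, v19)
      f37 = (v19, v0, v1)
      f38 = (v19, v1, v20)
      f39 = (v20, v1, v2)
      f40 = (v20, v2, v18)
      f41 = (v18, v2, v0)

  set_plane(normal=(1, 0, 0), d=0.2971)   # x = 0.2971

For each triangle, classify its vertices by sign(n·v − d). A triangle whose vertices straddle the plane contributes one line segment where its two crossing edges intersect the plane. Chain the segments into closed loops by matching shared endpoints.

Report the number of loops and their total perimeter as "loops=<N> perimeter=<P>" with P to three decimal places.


Straddling triangles (12 of 42):
  (v3,v6,v4) [+-+] → (0.2971, 1.96527, 0)–(0.2971, 1.66274, 0.189025)  len=0.3567
  (v4,v6,v7) [+--] → (0.2971, 1.66274, 0.189025)–(0.2971, 1.39696, 0.3551)  len=0.3134
  (v4,v7,v5) [+-+] → (0.2971, 1.39696, 0.3551)–(0.2971, 1.39696, 0.0109372)  len=0.3442
  (v5,v7,v8) [+--] → (0.2971, 1.39696, 0.0109372)–(0.2971, 1.39696, -0.3551)  len=0.3660
  (v5,v8,v3) [+-+] → (0.2971, 1.39696, -0.3551)–(0.2971, 1.61113, -0.221289)  len=0.2525
  (v3,v8,v6) [+--] → (0.2971, 1.61113, -0.221289)–(0.2971, 1.96527, 0)  len=0.4176
  (v15,v18,v16) [-+-] → (0.2971, -1.96527, 0)–(0.2971, -1.61113, 0.221289)  len=0.4176
  (v16,v18,v19) [-++] → (0.2971, -1.61113, 0.221289)–(0.2971, -1.39696, 0.3551)  len=0.2525
  (v16,v19,v17) [-+-] → (0.2971, -1.39696, 0.3551)–(0.2971, -1.39696, -0.0109372)  len=0.3660
  (v17,v19,v20) [-++] → (0.2971, -1.39696, -0.0109372)–(0.2971, -1.39696, -0.3551)  len=0.3442
  (v17,v20,v15) [-+-] → (0.2971, -1.39696, -0.3551)–(0.2971, -1.66274, -0.189025)  len=0.3134
  (v15,v20,v18) [-++] → (0.2971, -1.66274, -0.189025)–(0.2971, -1.96527, 0)  len=0.3567

Chained into 2 loop(s):
  loop 1: 6 segments, perimeter = 2.0504
  loop 2: 6 segments, perimeter = 2.0504
Total perimeter = 4.101

loops=2 perimeter=4.101
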